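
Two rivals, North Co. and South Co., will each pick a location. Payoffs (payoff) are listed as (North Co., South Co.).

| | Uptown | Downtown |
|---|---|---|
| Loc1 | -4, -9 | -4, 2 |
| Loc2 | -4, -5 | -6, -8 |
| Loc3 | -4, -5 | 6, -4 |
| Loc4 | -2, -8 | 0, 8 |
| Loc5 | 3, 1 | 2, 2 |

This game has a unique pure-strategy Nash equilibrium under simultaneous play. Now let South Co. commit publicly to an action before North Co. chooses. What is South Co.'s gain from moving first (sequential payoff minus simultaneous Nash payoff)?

5

Backward induction with South Co. moving first.
- Uptown: BR = Loc5, leader payoff 1.
- Downtown: BR = Loc3, leader payoff -4.
South Co.'s induced payoffs are 1, -4, so South Co. commits to Uptown. Subgame-perfect outcome: (Loc5, Uptown) with payoffs (3, 1).
Under simultaneous play:
North Co.'s best replies: Uptown→Loc5; Downtown→Loc3.
South Co.'s best replies: Loc1→Downtown; Loc2→Uptown; Loc3→Downtown; Loc4→Downtown; Loc5→Downtown.
The unique mutual best reply is (Loc3, Downtown), giving (6, -4).
South Co.'s commitment gain: 1 − -4 = 5.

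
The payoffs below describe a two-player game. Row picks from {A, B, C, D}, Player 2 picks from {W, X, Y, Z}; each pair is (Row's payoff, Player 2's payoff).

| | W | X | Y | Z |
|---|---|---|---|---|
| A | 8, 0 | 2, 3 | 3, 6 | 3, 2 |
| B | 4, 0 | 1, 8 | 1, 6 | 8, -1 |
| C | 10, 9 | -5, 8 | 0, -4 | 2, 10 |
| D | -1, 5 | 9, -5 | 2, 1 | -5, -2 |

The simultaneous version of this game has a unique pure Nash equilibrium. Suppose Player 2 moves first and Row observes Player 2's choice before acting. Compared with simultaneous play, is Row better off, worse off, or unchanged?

better off

Backward induction with Player 2 moving first.
- W → Row plays C (best of 8, 4, 10, -1); Player 2 gets 9.
- X → Row plays D (best of 2, 1, -5, 9); Player 2 gets -5.
- Y → Row plays A (best of 3, 1, 0, 2); Player 2 gets 6.
- Z → Row plays B (best of 3, 8, 2, -5); Player 2 gets -1.
Among 9, -5, 6, -1, the best is 9 at W. Subgame-perfect outcome: (C, W) with payoffs (10, 9).
Now find the simultaneous Nash equilibrium.
Row's best replies: W→C; X→D; Y→A; Z→B.
Player 2's best replies: A→Y; B→X; C→Z; D→W.
Only (A, Y) has each player best-responding; Nash payoffs (3, 6).
Row earns 10 sequentially versus 3 at the Nash outcome: better off.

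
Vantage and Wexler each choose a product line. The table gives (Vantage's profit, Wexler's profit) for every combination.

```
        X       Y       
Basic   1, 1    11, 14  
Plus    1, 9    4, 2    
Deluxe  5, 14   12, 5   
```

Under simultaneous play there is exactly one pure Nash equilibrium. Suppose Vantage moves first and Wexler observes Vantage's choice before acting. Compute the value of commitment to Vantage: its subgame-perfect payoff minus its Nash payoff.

Work backward from Wexler's decision.
- Basic: BR = Y, leader payoff 11.
- Plus: BR = X, leader payoff 1.
- Deluxe: BR = X, leader payoff 5.
Vantage's induced payoffs are 11, 1, 5, so Vantage commits to Basic. Subgame-perfect outcome: (Basic, Y) with payoffs (11, 14).
Now find the simultaneous Nash equilibrium.
Vantage's best replies: X→Deluxe; Y→Deluxe.
Wexler's best replies: Basic→Y; Plus→X; Deluxe→X.
The unique mutual best reply is (Deluxe, X), giving (5, 14).
Vantage's commitment gain: 11 − 5 = 6.

6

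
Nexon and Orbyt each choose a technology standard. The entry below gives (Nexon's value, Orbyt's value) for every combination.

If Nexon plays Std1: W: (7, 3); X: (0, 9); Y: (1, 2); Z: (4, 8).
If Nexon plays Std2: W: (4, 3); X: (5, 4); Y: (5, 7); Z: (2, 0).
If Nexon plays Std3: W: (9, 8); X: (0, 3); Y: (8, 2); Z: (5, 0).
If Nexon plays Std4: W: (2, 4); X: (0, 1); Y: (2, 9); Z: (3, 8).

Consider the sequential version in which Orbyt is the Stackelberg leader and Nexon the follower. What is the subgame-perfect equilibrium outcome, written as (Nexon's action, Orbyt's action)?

(Std3, W)

Solve by backward induction (Orbyt leads).
- W: Nexon compares 7, 4, 9, 2 and picks Std3; Orbyt would get 8.
- X: Nexon compares 0, 5, 0, 0 and picks Std2; Orbyt would get 4.
- Y: Nexon compares 1, 5, 8, 2 and picks Std3; Orbyt would get 2.
- Z: Nexon compares 4, 2, 5, 3 and picks Std3; Orbyt would get 0.
Among 8, 4, 2, 0, the best is 8 at W. Subgame-perfect outcome: (Std3, W) with payoffs (9, 8).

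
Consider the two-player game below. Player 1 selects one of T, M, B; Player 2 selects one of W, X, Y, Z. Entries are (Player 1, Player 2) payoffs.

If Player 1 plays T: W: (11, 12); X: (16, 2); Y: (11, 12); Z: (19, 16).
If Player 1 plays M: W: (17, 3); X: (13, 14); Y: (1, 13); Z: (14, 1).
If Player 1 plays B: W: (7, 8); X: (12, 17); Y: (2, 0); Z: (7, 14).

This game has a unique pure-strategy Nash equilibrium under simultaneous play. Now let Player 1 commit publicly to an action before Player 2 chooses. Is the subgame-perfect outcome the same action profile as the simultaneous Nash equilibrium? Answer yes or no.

Player 2 best-responds to each possible Player 1 move:
- T: Player 2 compares 12, 2, 12, 16 and picks Z; Player 1 would get 19.
- M: Player 2 compares 3, 14, 13, 1 and picks X; Player 1 would get 13.
- B: Player 2 compares 8, 17, 0, 14 and picks X; Player 1 would get 12.
Player 1's induced payoffs are 19, 13, 12, so Player 1 commits to T. Subgame-perfect outcome: (T, Z) with payoffs (19, 16).
Under simultaneous play:
Player 1's best replies: W→M; X→T; Y→T; Z→T.
Player 2's best replies: T→Z; M→X; B→X.
Only (T, Z) has each player best-responding; Nash payoffs (19, 16).
Sequential outcome (T, Z) coincides with the Nash profile (T, Z).

yes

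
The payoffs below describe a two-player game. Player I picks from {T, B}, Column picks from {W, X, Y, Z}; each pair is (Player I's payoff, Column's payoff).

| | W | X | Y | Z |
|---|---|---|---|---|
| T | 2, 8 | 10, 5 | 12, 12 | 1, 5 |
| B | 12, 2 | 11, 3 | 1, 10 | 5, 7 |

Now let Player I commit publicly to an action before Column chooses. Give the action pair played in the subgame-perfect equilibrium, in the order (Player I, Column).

(T, Y)

Solve by backward induction (Player I leads).
- T: BR = Y, leader payoff 12.
- B: BR = Y, leader payoff 1.
Maximizing over 12, 1, Player I chooses T. Subgame-perfect outcome: (T, Y) with payoffs (12, 12).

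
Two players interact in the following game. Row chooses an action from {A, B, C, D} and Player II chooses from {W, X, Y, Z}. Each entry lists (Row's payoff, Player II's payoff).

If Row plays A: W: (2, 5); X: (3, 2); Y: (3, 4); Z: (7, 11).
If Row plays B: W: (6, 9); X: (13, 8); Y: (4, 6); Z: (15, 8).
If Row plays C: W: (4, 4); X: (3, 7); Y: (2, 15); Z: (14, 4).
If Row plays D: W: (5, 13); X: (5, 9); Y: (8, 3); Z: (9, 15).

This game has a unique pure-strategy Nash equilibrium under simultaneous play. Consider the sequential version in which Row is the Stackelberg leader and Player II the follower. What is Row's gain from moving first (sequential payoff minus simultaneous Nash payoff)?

3

Player II best-responds to each possible Row move:
- A: BR = Z, leader payoff 7.
- B: BR = W, leader payoff 6.
- C: BR = Y, leader payoff 2.
- D: BR = Z, leader payoff 9.
Maximizing over 7, 6, 2, 9, Row chooses D. Subgame-perfect outcome: (D, Z) with payoffs (9, 15).
Now find the simultaneous Nash equilibrium.
Row's best replies: W→B; X→B; Y→D; Z→B.
Player II's best replies: A→Z; B→W; C→Y; D→Z.
Only (B, W) has each player best-responding; Nash payoffs (6, 9).
Row's commitment gain: 9 − 6 = 3.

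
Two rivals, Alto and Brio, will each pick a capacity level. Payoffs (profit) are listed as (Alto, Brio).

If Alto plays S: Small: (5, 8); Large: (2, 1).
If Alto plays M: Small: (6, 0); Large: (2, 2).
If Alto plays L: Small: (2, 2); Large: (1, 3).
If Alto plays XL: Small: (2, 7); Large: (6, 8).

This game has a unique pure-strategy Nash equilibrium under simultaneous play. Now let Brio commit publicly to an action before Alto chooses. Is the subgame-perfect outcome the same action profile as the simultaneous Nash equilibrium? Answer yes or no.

yes

Backward induction with Brio moving first.
- Small: Alto compares 5, 6, 2, 2 and picks M; Brio would get 0.
- Large: Alto compares 2, 2, 1, 6 and picks XL; Brio would get 8.
Among 0, 8, the best is 8 at Large. Subgame-perfect outcome: (XL, Large) with payoffs (6, 8).
Now find the simultaneous Nash equilibrium.
Alto's best replies: Small→M; Large→XL.
Brio's best replies: S→Small; M→Large; L→Large; XL→Large.
Only (XL, Large) has each player best-responding; Nash payoffs (6, 8).
Sequential outcome (XL, Large) coincides with the Nash profile (XL, Large).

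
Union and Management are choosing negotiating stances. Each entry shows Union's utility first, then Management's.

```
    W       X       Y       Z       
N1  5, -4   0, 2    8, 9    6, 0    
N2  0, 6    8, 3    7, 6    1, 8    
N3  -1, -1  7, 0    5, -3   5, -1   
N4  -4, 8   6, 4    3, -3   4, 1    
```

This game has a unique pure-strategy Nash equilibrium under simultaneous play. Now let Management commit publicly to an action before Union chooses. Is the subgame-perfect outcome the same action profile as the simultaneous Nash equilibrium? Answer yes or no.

Union best-responds to each possible Management move:
- W: Union compares 5, 0, -1, -4 and picks N1; Management would get -4.
- X: Union compares 0, 8, 7, 6 and picks N2; Management would get 3.
- Y: Union compares 8, 7, 5, 3 and picks N1; Management would get 9.
- Z: Union compares 6, 1, 5, 4 and picks N1; Management would get 0.
Management's induced payoffs are -4, 3, 9, 0, so Management commits to Y. Subgame-perfect outcome: (N1, Y) with payoffs (8, 9).
Under simultaneous play:
Union's best replies: W→N1; X→N2; Y→N1; Z→N1.
Management's best replies: N1→Y; N2→Z; N3→X; N4→W.
Only (N1, Y) has each player best-responding; Nash payoffs (8, 9).
Sequential outcome (N1, Y) coincides with the Nash profile (N1, Y).

yes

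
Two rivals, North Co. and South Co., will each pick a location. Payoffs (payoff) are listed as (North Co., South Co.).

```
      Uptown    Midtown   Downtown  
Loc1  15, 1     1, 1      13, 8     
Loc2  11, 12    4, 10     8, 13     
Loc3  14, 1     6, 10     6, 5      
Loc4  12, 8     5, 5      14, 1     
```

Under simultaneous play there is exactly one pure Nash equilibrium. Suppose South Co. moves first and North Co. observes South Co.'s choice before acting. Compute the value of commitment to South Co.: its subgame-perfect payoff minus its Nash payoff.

North Co. best-responds to each possible South Co. move:
- Uptown → North Co. plays Loc1 (best of 15, 11, 14, 12); South Co. gets 1.
- Midtown → North Co. plays Loc3 (best of 1, 4, 6, 5); South Co. gets 10.
- Downtown → North Co. plays Loc4 (best of 13, 8, 6, 14); South Co. gets 1.
Among 1, 10, 1, the best is 10 at Midtown. Subgame-perfect outcome: (Loc3, Midtown) with payoffs (6, 10).
Now find the simultaneous Nash equilibrium.
North Co.'s best replies: Uptown→Loc1; Midtown→Loc3; Downtown→Loc4.
South Co.'s best replies: Loc1→Downtown; Loc2→Downtown; Loc3→Midtown; Loc4→Uptown.
The unique mutual best reply is (Loc3, Midtown), giving (6, 10).
South Co.'s commitment gain: 10 − 10 = 0.

0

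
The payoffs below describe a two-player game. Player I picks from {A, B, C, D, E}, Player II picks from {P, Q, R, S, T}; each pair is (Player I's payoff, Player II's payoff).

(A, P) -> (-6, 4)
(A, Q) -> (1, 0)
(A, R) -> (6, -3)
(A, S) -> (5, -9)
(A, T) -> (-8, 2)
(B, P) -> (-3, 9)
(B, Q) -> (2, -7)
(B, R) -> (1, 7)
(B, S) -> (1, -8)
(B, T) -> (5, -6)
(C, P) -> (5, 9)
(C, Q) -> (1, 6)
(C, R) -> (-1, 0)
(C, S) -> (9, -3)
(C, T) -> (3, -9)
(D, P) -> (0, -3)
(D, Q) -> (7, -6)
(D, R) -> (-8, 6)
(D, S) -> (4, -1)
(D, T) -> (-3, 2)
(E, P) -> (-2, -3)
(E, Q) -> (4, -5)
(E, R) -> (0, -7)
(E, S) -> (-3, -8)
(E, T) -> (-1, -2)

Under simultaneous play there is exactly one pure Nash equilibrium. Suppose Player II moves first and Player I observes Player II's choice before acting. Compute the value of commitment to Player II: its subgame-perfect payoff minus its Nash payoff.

Player I best-responds to each possible Player II move:
- P: Player I compares -6, -3, 5, 0, -2 and picks C; Player II would get 9.
- Q: Player I compares 1, 2, 1, 7, 4 and picks D; Player II would get -6.
- R: Player I compares 6, 1, -1, -8, 0 and picks A; Player II would get -3.
- S: Player I compares 5, 1, 9, 4, -3 and picks C; Player II would get -3.
- T: Player I compares -8, 5, 3, -3, -1 and picks B; Player II would get -6.
Maximizing over 9, -6, -3, -3, -6, Player II chooses P. Subgame-perfect outcome: (C, P) with payoffs (5, 9).
For the simultaneous game, intersect best replies.
Player I's best replies: P→C; Q→D; R→A; S→C; T→B.
Player II's best replies: A→P; B→P; C→P; D→R; E→T.
The unique mutual best reply is (C, P), giving (5, 9).
Player II's commitment gain: 9 − 9 = 0.

0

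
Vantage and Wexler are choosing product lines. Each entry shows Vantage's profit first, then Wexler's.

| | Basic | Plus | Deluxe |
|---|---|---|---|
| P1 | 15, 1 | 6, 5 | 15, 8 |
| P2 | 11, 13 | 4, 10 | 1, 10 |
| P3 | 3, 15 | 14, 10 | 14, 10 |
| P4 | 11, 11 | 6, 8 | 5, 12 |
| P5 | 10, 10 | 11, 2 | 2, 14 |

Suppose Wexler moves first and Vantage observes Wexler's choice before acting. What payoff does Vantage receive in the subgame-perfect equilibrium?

Backward induction with Wexler moving first.
- Basic: Vantage compares 15, 11, 3, 11, 10 and picks P1; Wexler would get 1.
- Plus: Vantage compares 6, 4, 14, 6, 11 and picks P3; Wexler would get 10.
- Deluxe: Vantage compares 15, 1, 14, 5, 2 and picks P1; Wexler would get 8.
Maximizing over 1, 10, 8, Wexler chooses Plus. Subgame-perfect outcome: (P3, Plus) with payoffs (14, 10).

14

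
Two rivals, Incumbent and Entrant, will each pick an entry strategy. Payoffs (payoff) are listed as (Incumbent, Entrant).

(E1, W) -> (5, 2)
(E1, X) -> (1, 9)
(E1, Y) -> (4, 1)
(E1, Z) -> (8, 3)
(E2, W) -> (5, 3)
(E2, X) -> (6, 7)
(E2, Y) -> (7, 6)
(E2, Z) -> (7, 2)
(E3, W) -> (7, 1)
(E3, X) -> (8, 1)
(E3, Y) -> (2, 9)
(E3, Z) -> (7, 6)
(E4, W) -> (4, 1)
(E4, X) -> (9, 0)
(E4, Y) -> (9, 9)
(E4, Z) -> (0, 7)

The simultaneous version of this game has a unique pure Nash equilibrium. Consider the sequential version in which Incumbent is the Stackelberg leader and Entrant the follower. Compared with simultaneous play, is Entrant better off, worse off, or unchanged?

Entrant best-responds to each possible Incumbent move:
- E1: Entrant compares 2, 9, 1, 3 and picks X; Incumbent would get 1.
- E2: Entrant compares 3, 7, 6, 2 and picks X; Incumbent would get 6.
- E3: Entrant compares 1, 1, 9, 6 and picks Y; Incumbent would get 2.
- E4: Entrant compares 1, 0, 9, 7 and picks Y; Incumbent would get 9.
Maximizing over 1, 6, 2, 9, Incumbent chooses E4. Subgame-perfect outcome: (E4, Y) with payoffs (9, 9).
For the simultaneous game, intersect best replies.
Incumbent's best replies: W→E3; X→E4; Y→E4; Z→E1.
Entrant's best replies: E1→X; E2→X; E3→Y; E4→Y.
Only (E4, Y) has each player best-responding; Nash payoffs (9, 9).
Entrant earns 9 sequentially versus 9 at the Nash outcome: unchanged.

unchanged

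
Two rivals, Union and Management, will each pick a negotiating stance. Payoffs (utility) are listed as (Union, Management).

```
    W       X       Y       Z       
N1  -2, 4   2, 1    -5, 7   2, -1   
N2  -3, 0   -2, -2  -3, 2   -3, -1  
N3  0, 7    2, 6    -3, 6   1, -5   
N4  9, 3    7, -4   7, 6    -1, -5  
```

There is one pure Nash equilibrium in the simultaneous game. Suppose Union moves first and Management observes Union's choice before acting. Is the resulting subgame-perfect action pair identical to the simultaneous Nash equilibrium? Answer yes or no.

yes

Solve by backward induction (Union leads).
- N1: Management compares 4, 1, 7, -1 and picks Y; Union would get -5.
- N2: Management compares 0, -2, 2, -1 and picks Y; Union would get -3.
- N3: Management compares 7, 6, 6, -5 and picks W; Union would get 0.
- N4: Management compares 3, -4, 6, -5 and picks Y; Union would get 7.
Among -5, -3, 0, 7, the best is 7 at N4. Subgame-perfect outcome: (N4, Y) with payoffs (7, 6).
Under simultaneous play:
Union's best replies: W→N4; X→N4; Y→N4; Z→N1.
Management's best replies: N1→Y; N2→Y; N3→W; N4→Y.
The unique mutual best reply is (N4, Y), giving (7, 6).
Sequential outcome (N4, Y) coincides with the Nash profile (N4, Y).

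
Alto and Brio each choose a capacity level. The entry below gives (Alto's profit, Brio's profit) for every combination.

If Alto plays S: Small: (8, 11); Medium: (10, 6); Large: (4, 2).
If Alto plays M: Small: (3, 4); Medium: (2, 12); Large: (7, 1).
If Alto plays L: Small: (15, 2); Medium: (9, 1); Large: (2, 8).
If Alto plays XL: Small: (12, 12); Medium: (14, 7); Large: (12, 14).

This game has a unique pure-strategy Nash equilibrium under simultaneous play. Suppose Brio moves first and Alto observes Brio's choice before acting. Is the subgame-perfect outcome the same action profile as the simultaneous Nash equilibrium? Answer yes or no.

Alto best-responds to each possible Brio move:
- Small → Alto plays L (best of 8, 3, 15, 12); Brio gets 2.
- Medium → Alto plays XL (best of 10, 2, 9, 14); Brio gets 7.
- Large → Alto plays XL (best of 4, 7, 2, 12); Brio gets 14.
Brio's induced payoffs are 2, 7, 14, so Brio commits to Large. Subgame-perfect outcome: (XL, Large) with payoffs (12, 14).
Now find the simultaneous Nash equilibrium.
Alto's best replies: Small→L; Medium→XL; Large→XL.
Brio's best replies: S→Small; M→Medium; L→Large; XL→Large.
The unique mutual best reply is (XL, Large), giving (12, 14).
Sequential outcome (XL, Large) coincides with the Nash profile (XL, Large).

yes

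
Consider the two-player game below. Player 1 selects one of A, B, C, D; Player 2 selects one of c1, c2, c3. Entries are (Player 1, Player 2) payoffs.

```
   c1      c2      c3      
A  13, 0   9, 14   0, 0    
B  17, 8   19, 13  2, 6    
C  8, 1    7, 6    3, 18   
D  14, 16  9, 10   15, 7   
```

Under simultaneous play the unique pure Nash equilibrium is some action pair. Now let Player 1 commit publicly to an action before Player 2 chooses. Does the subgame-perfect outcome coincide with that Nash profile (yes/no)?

yes

Backward induction with Player 1 moving first.
- A → Player 2 plays c2 (best of 0, 14, 0); Player 1 gets 9.
- B → Player 2 plays c2 (best of 8, 13, 6); Player 1 gets 19.
- C → Player 2 plays c3 (best of 1, 6, 18); Player 1 gets 3.
- D → Player 2 plays c1 (best of 16, 10, 7); Player 1 gets 14.
Among 9, 19, 3, 14, the best is 19 at B. Subgame-perfect outcome: (B, c2) with payoffs (19, 13).
For the simultaneous game, intersect best replies.
Player 1's best replies: c1→B; c2→B; c3→D.
Player 2's best replies: A→c2; B→c2; C→c3; D→c1.
Only (B, c2) has each player best-responding; Nash payoffs (19, 13).
Sequential outcome (B, c2) coincides with the Nash profile (B, c2).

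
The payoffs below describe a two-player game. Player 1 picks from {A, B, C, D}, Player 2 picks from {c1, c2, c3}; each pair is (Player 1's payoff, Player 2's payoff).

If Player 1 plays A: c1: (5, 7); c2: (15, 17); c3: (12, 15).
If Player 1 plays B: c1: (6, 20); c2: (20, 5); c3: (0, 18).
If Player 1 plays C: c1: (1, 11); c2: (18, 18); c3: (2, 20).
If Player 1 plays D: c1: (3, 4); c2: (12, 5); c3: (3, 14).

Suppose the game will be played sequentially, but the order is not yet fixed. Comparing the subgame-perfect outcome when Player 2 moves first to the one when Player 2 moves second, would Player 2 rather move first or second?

first

If Player 1 leads: Player 2's best replies are A→c2, B→c1, C→c3, D→c3; Player 1's induced payoffs 15, 6, 2, 3; outcome (A, c2), payoffs (15, 17).
If Player 2 leads: Player 1's best replies are c1→B, c2→B, c3→A; Player 2's induced payoffs 20, 5, 15; outcome (B, c1), payoffs (6, 20).
Player 2 gets 20 moving first and 17 moving second, so Player 2 prefers to move first.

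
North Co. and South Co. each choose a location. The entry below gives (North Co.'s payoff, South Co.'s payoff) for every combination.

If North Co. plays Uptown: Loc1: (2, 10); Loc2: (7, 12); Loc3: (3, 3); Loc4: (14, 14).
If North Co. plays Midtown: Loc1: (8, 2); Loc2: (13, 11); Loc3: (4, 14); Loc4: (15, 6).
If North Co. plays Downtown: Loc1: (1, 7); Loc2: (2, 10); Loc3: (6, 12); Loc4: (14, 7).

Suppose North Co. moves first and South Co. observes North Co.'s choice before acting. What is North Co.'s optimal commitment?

Backward induction with North Co. moving first.
- Uptown: BR = Loc4, leader payoff 14.
- Midtown: BR = Loc3, leader payoff 4.
- Downtown: BR = Loc3, leader payoff 6.
Maximizing over 14, 4, 6, North Co. chooses Uptown. Subgame-perfect outcome: (Uptown, Loc4) with payoffs (14, 14).

Uptown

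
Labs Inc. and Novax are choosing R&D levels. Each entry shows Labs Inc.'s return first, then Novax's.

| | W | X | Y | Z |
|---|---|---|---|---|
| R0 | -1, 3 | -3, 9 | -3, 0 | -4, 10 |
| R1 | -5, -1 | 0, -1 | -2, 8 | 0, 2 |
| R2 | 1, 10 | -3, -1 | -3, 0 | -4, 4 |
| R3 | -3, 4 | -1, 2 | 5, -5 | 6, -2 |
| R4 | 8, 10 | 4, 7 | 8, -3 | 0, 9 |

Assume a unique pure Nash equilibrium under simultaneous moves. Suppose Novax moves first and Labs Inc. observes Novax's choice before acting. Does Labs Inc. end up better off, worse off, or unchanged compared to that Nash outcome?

Backward induction with Novax moving first.
- W: BR = R4, leader payoff 10.
- X: BR = R4, leader payoff 7.
- Y: BR = R4, leader payoff -3.
- Z: BR = R3, leader payoff -2.
Maximizing over 10, 7, -3, -2, Novax chooses W. Subgame-perfect outcome: (R4, W) with payoffs (8, 10).
Now find the simultaneous Nash equilibrium.
Labs Inc.'s best replies: W→R4; X→R4; Y→R4; Z→R3.
Novax's best replies: R0→Z; R1→Y; R2→W; R3→W; R4→W.
The unique mutual best reply is (R4, W), giving (8, 10).
Labs Inc. earns 8 sequentially versus 8 at the Nash outcome: unchanged.

unchanged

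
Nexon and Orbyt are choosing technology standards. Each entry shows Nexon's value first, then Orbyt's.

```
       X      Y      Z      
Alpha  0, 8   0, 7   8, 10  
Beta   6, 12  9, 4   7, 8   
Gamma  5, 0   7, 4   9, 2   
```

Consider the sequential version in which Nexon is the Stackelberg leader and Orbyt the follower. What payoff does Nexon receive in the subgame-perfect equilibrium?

8

Orbyt best-responds to each possible Nexon move:
- Alpha: BR = Z, leader payoff 8.
- Beta: BR = X, leader payoff 6.
- Gamma: BR = Y, leader payoff 7.
Nexon's induced payoffs are 8, 6, 7, so Nexon commits to Alpha. Subgame-perfect outcome: (Alpha, Z) with payoffs (8, 10).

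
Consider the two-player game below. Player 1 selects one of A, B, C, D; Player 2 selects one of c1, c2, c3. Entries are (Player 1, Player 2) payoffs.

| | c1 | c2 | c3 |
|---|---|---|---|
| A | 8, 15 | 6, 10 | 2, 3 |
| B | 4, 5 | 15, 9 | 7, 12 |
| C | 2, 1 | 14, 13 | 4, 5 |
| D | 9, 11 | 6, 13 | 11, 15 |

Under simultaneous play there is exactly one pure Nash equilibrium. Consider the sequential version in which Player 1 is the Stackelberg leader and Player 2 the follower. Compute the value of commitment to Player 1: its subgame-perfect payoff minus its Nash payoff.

Player 2 best-responds to each possible Player 1 move:
- A → Player 2 plays c1 (best of 15, 10, 3); Player 1 gets 8.
- B → Player 2 plays c3 (best of 5, 9, 12); Player 1 gets 7.
- C → Player 2 plays c2 (best of 1, 13, 5); Player 1 gets 14.
- D → Player 2 plays c3 (best of 11, 13, 15); Player 1 gets 11.
Among 8, 7, 14, 11, the best is 14 at C. Subgame-perfect outcome: (C, c2) with payoffs (14, 13).
Now find the simultaneous Nash equilibrium.
Player 1's best replies: c1→D; c2→B; c3→D.
Player 2's best replies: A→c1; B→c3; C→c2; D→c3.
Only (D, c3) has each player best-responding; Nash payoffs (11, 15).
Player 1's commitment gain: 14 − 11 = 3.

3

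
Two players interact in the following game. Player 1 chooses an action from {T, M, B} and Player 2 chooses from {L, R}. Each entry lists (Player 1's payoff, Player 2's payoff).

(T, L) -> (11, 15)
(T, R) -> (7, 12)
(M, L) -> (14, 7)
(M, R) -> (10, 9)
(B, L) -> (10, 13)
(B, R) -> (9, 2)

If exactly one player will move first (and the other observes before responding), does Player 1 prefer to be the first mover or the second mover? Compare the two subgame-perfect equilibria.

If Player 1 leads: Player 2's best replies are T→L, M→R, B→L; Player 1's induced payoffs 11, 10, 10; outcome (T, L), payoffs (11, 15).
If Player 2 leads: Player 1's best replies are L→M, R→M; Player 2's induced payoffs 7, 9; outcome (M, R), payoffs (10, 9).
Player 1 gets 11 moving first and 10 moving second, so Player 1 prefers to move first.

first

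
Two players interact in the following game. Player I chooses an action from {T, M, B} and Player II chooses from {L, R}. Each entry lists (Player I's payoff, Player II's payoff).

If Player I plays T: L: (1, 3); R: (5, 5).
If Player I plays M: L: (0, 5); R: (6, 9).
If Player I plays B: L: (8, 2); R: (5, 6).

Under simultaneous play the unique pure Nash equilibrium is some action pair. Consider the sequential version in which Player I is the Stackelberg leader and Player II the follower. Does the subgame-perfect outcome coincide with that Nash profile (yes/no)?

Work backward from Player II's decision.
- T: Player II compares 3, 5 and picks R; Player I would get 5.
- M: Player II compares 5, 9 and picks R; Player I would get 6.
- B: Player II compares 2, 6 and picks R; Player I would get 5.
Maximizing over 5, 6, 5, Player I chooses M. Subgame-perfect outcome: (M, R) with payoffs (6, 9).
Under simultaneous play:
Player I's best replies: L→B; R→M.
Player II's best replies: T→R; M→R; B→R.
Only (M, R) has each player best-responding; Nash payoffs (6, 9).
Sequential outcome (M, R) coincides with the Nash profile (M, R).

yes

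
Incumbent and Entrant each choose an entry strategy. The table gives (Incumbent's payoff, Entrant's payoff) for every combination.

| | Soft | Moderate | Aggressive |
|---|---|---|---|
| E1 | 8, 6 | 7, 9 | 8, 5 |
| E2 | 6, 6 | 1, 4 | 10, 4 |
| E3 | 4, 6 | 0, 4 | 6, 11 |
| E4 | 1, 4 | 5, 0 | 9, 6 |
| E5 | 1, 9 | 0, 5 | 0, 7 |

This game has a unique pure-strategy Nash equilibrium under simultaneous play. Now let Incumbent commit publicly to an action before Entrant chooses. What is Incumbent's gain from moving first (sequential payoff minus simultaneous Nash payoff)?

Solve by backward induction (Incumbent leads).
- E1: BR = Moderate, leader payoff 7.
- E2: BR = Soft, leader payoff 6.
- E3: BR = Aggressive, leader payoff 6.
- E4: BR = Aggressive, leader payoff 9.
- E5: BR = Soft, leader payoff 1.
Among 7, 6, 6, 9, 1, the best is 9 at E4. Subgame-perfect outcome: (E4, Aggressive) with payoffs (9, 6).
Now find the simultaneous Nash equilibrium.
Incumbent's best replies: Soft→E1; Moderate→E1; Aggressive→E2.
Entrant's best replies: E1→Moderate; E2→Soft; E3→Aggressive; E4→Aggressive; E5→Soft.
The unique mutual best reply is (E1, Moderate), giving (7, 9).
Incumbent's commitment gain: 9 − 7 = 2.

2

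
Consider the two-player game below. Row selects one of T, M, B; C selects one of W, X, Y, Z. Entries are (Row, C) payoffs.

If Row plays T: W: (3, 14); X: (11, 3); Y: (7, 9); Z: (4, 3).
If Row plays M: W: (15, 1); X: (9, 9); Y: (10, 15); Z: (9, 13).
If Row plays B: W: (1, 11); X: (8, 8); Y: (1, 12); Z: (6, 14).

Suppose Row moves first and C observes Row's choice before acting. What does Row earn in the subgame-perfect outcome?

10

Work backward from C's decision.
- T → C plays W (best of 14, 3, 9, 3); Row gets 3.
- M → C plays Y (best of 1, 9, 15, 13); Row gets 10.
- B → C plays Z (best of 11, 8, 12, 14); Row gets 6.
Row's induced payoffs are 3, 10, 6, so Row commits to M. Subgame-perfect outcome: (M, Y) with payoffs (10, 15).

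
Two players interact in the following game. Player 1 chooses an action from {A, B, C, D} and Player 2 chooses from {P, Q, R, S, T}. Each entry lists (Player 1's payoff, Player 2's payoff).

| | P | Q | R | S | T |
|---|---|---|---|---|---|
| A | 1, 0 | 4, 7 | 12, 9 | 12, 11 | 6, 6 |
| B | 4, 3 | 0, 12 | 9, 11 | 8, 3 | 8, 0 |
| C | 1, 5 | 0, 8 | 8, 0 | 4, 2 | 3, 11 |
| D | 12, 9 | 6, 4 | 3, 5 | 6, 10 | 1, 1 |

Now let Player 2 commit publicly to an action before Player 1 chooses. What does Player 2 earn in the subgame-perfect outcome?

11

Work backward from Player 1's decision.
- P: Player 1 compares 1, 4, 1, 12 and picks D; Player 2 would get 9.
- Q: Player 1 compares 4, 0, 0, 6 and picks D; Player 2 would get 4.
- R: Player 1 compares 12, 9, 8, 3 and picks A; Player 2 would get 9.
- S: Player 1 compares 12, 8, 4, 6 and picks A; Player 2 would get 11.
- T: Player 1 compares 6, 8, 3, 1 and picks B; Player 2 would get 0.
Among 9, 4, 9, 11, 0, the best is 11 at S. Subgame-perfect outcome: (A, S) with payoffs (12, 11).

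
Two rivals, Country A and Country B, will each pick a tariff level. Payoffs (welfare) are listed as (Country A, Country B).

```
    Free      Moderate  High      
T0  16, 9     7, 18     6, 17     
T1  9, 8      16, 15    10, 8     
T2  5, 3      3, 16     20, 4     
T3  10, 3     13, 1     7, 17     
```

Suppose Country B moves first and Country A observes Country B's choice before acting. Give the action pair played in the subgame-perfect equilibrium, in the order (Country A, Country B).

Work backward from Country A's decision.
- Free: Country A compares 16, 9, 5, 10 and picks T0; Country B would get 9.
- Moderate: Country A compares 7, 16, 3, 13 and picks T1; Country B would get 15.
- High: Country A compares 6, 10, 20, 7 and picks T2; Country B would get 4.
Maximizing over 9, 15, 4, Country B chooses Moderate. Subgame-perfect outcome: (T1, Moderate) with payoffs (16, 15).

(T1, Moderate)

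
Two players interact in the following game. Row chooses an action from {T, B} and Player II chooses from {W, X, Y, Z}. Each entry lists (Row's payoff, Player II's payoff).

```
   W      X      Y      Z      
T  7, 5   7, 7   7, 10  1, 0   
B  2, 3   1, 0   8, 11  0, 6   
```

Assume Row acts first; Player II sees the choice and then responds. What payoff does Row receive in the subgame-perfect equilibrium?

Player II best-responds to each possible Row move:
- T: BR = Y, leader payoff 7.
- B: BR = Y, leader payoff 8.
Row's induced payoffs are 7, 8, so Row commits to B. Subgame-perfect outcome: (B, Y) with payoffs (8, 11).

8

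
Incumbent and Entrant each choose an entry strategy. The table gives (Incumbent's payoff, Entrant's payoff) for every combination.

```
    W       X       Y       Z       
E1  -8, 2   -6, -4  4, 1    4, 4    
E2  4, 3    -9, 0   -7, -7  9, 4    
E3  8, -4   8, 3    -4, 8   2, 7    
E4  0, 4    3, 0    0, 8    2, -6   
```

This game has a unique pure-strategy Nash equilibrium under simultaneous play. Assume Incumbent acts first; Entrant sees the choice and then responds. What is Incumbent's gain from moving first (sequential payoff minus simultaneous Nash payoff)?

Backward induction with Incumbent moving first.
- E1 → Entrant plays Z (best of 2, -4, 1, 4); Incumbent gets 4.
- E2 → Entrant plays Z (best of 3, 0, -7, 4); Incumbent gets 9.
- E3 → Entrant plays Y (best of -4, 3, 8, 7); Incumbent gets -4.
- E4 → Entrant plays Y (best of 4, 0, 8, -6); Incumbent gets 0.
Among 4, 9, -4, 0, the best is 9 at E2. Subgame-perfect outcome: (E2, Z) with payoffs (9, 4).
Under simultaneous play:
Incumbent's best replies: W→E3; X→E3; Y→E1; Z→E2.
Entrant's best replies: E1→Z; E2→Z; E3→Y; E4→Y.
Only (E2, Z) has each player best-responding; Nash payoffs (9, 4).
Incumbent's commitment gain: 9 − 9 = 0.

0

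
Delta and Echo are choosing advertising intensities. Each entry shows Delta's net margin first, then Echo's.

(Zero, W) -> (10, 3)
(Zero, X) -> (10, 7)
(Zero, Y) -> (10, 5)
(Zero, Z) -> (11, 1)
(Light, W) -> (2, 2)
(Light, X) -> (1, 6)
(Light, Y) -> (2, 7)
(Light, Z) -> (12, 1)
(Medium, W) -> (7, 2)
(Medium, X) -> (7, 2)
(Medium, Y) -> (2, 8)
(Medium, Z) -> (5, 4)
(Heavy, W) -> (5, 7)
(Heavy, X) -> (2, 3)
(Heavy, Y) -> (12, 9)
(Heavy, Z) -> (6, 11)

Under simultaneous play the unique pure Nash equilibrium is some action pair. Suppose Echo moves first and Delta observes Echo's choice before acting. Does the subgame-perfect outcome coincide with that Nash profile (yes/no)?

Work backward from Delta's decision.
- W: Delta compares 10, 2, 7, 5 and picks Zero; Echo would get 3.
- X: Delta compares 10, 1, 7, 2 and picks Zero; Echo would get 7.
- Y: Delta compares 10, 2, 2, 12 and picks Heavy; Echo would get 9.
- Z: Delta compares 11, 12, 5, 6 and picks Light; Echo would get 1.
Maximizing over 3, 7, 9, 1, Echo chooses Y. Subgame-perfect outcome: (Heavy, Y) with payoffs (12, 9).
Now find the simultaneous Nash equilibrium.
Delta's best replies: W→Zero; X→Zero; Y→Heavy; Z→Light.
Echo's best replies: Zero→X; Light→Y; Medium→Y; Heavy→Z.
Only (Zero, X) has each player best-responding; Nash payoffs (10, 7).
Sequential outcome (Heavy, Y) differs from the Nash profile (Zero, X).

no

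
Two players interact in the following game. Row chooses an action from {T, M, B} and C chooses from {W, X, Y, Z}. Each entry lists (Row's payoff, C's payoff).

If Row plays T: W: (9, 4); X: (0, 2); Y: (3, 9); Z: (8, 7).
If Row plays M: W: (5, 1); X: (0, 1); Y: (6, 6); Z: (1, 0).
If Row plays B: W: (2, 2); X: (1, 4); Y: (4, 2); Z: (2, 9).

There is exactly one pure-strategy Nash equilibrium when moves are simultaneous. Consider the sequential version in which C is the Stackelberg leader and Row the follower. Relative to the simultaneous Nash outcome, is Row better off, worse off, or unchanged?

Backward induction with C moving first.
- W: BR = T, leader payoff 4.
- X: BR = B, leader payoff 4.
- Y: BR = M, leader payoff 6.
- Z: BR = T, leader payoff 7.
C's induced payoffs are 4, 4, 6, 7, so C commits to Z. Subgame-perfect outcome: (T, Z) with payoffs (8, 7).
Under simultaneous play:
Row's best replies: W→T; X→B; Y→M; Z→T.
C's best replies: T→Y; M→Y; B→Z.
Only (M, Y) has each player best-responding; Nash payoffs (6, 6).
Row earns 8 sequentially versus 6 at the Nash outcome: better off.

better off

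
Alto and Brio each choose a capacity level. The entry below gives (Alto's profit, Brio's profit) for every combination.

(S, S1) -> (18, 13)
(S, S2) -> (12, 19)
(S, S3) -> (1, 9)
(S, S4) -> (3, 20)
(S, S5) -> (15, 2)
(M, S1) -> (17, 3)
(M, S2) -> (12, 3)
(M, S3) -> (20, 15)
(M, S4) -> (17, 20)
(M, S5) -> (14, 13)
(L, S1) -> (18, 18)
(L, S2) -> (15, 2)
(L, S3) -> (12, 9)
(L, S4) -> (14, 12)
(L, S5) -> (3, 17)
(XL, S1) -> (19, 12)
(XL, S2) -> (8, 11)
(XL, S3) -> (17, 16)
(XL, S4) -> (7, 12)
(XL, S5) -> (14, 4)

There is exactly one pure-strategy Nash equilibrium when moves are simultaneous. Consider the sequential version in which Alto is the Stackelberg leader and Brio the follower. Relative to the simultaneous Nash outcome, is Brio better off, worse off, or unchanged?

Backward induction with Alto moving first.
- S: Brio compares 13, 19, 9, 20, 2 and picks S4; Alto would get 3.
- M: Brio compares 3, 3, 15, 20, 13 and picks S4; Alto would get 17.
- L: Brio compares 18, 2, 9, 12, 17 and picks S1; Alto would get 18.
- XL: Brio compares 12, 11, 16, 12, 4 and picks S3; Alto would get 17.
Among 3, 17, 18, 17, the best is 18 at L. Subgame-perfect outcome: (L, S1) with payoffs (18, 18).
For the simultaneous game, intersect best replies.
Alto's best replies: S1→XL; S2→L; S3→M; S4→M; S5→S.
Brio's best replies: S→S4; M→S4; L→S1; XL→S3.
Only (M, S4) has each player best-responding; Nash payoffs (17, 20).
Brio earns 18 sequentially versus 20 at the Nash outcome: worse off.

worse off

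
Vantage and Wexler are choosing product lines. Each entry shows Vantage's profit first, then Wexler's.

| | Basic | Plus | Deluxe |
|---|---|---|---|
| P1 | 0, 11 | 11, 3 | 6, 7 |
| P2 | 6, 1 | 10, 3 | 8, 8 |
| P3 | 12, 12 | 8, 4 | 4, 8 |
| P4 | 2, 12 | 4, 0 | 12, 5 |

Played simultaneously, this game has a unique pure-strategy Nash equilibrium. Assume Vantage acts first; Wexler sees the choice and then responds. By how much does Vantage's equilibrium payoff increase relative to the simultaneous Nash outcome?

0

Backward induction with Vantage moving first.
- P1: Wexler compares 11, 3, 7 and picks Basic; Vantage would get 0.
- P2: Wexler compares 1, 3, 8 and picks Deluxe; Vantage would get 8.
- P3: Wexler compares 12, 4, 8 and picks Basic; Vantage would get 12.
- P4: Wexler compares 12, 0, 5 and picks Basic; Vantage would get 2.
Maximizing over 0, 8, 12, 2, Vantage chooses P3. Subgame-perfect outcome: (P3, Basic) with payoffs (12, 12).
Under simultaneous play:
Vantage's best replies: Basic→P3; Plus→P1; Deluxe→P4.
Wexler's best replies: P1→Basic; P2→Deluxe; P3→Basic; P4→Basic.
Only (P3, Basic) has each player best-responding; Nash payoffs (12, 12).
Vantage's commitment gain: 12 − 12 = 0.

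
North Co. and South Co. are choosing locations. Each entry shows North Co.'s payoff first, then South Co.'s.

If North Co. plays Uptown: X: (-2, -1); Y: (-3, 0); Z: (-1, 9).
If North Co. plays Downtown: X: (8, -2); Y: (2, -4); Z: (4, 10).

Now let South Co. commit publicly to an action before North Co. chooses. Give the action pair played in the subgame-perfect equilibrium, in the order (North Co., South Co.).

(Downtown, Z)

Work backward from North Co.'s decision.
- X: North Co. compares -2, 8 and picks Downtown; South Co. would get -2.
- Y: North Co. compares -3, 2 and picks Downtown; South Co. would get -4.
- Z: North Co. compares -1, 4 and picks Downtown; South Co. would get 10.
South Co.'s induced payoffs are -2, -4, 10, so South Co. commits to Z. Subgame-perfect outcome: (Downtown, Z) with payoffs (4, 10).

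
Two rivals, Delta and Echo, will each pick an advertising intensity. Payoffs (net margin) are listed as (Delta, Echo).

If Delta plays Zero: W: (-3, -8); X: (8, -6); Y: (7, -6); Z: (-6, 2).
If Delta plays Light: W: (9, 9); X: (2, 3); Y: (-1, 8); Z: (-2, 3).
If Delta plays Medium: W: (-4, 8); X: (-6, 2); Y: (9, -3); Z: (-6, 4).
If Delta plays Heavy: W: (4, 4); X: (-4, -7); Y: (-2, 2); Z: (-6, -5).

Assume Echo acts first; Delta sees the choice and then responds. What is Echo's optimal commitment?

Work backward from Delta's decision.
- W: Delta compares -3, 9, -4, 4 and picks Light; Echo would get 9.
- X: Delta compares 8, 2, -6, -4 and picks Zero; Echo would get -6.
- Y: Delta compares 7, -1, 9, -2 and picks Medium; Echo would get -3.
- Z: Delta compares -6, -2, -6, -6 and picks Light; Echo would get 3.
Among 9, -6, -3, 3, the best is 9 at W. Subgame-perfect outcome: (Light, W) with payoffs (9, 9).

W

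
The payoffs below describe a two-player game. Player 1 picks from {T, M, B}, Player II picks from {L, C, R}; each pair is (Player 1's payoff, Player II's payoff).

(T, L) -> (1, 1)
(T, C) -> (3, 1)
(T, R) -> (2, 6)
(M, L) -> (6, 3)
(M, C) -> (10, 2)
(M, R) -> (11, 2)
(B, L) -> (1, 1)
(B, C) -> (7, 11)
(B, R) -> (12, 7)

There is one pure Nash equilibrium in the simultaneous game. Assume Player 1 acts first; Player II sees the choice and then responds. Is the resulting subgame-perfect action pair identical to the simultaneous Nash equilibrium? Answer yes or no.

no

Backward induction with Player 1 moving first.
- T: BR = R, leader payoff 2.
- M: BR = L, leader payoff 6.
- B: BR = C, leader payoff 7.
Player 1's induced payoffs are 2, 6, 7, so Player 1 commits to B. Subgame-perfect outcome: (B, C) with payoffs (7, 11).
Now find the simultaneous Nash equilibrium.
Player 1's best replies: L→M; C→M; R→B.
Player II's best replies: T→R; M→L; B→C.
The unique mutual best reply is (M, L), giving (6, 3).
Sequential outcome (B, C) differs from the Nash profile (M, L).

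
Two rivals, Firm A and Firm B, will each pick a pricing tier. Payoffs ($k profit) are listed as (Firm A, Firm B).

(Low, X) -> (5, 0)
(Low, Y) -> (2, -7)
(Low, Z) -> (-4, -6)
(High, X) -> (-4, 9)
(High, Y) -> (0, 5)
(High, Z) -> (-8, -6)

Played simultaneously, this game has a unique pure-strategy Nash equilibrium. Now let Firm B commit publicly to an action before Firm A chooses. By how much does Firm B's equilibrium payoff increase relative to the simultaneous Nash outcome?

Solve by backward induction (Firm B leads).
- X → Firm A plays Low (best of 5, -4); Firm B gets 0.
- Y → Firm A plays Low (best of 2, 0); Firm B gets -7.
- Z → Firm A plays Low (best of -4, -8); Firm B gets -6.
Firm B's induced payoffs are 0, -7, -6, so Firm B commits to X. Subgame-perfect outcome: (Low, X) with payoffs (5, 0).
For the simultaneous game, intersect best replies.
Firm A's best replies: X→Low; Y→Low; Z→Low.
Firm B's best replies: Low→X; High→X.
Only (Low, X) has each player best-responding; Nash payoffs (5, 0).
Firm B's commitment gain: 0 − 0 = 0.

0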